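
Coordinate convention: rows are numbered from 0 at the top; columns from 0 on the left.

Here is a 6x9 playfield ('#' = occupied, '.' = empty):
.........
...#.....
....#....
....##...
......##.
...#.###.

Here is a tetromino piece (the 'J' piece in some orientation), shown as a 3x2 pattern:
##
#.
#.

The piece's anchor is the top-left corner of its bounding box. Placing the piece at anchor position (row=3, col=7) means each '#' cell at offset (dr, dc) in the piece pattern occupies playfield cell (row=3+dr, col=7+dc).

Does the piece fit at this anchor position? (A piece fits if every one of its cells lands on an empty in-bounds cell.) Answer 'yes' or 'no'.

Answer: no

Derivation:
Check each piece cell at anchor (3, 7):
  offset (0,0) -> (3,7): empty -> OK
  offset (0,1) -> (3,8): empty -> OK
  offset (1,0) -> (4,7): occupied ('#') -> FAIL
  offset (2,0) -> (5,7): occupied ('#') -> FAIL
All cells valid: no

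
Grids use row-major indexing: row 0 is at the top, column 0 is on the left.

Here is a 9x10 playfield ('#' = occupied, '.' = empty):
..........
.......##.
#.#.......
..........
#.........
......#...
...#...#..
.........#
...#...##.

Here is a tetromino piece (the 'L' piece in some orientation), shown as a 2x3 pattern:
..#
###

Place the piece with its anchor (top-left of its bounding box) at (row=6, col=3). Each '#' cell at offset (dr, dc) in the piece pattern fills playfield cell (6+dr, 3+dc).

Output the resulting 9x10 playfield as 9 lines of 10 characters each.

Fill (6+0,3+2) = (6,5)
Fill (6+1,3+0) = (7,3)
Fill (6+1,3+1) = (7,4)
Fill (6+1,3+2) = (7,5)

Answer: ..........
.......##.
#.#.......
..........
#.........
......#...
...#.#.#..
...###...#
...#...##.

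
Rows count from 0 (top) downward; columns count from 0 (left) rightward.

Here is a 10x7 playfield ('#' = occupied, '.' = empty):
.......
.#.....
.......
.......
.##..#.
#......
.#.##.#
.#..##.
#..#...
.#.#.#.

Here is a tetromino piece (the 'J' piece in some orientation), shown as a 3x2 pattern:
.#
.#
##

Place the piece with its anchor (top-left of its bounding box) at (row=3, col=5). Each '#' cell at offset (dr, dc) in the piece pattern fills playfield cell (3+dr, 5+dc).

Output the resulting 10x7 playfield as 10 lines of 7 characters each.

Answer: .......
.#.....
.......
......#
.##..##
#....##
.#.##.#
.#..##.
#..#...
.#.#.#.

Derivation:
Fill (3+0,5+1) = (3,6)
Fill (3+1,5+1) = (4,6)
Fill (3+2,5+0) = (5,5)
Fill (3+2,5+1) = (5,6)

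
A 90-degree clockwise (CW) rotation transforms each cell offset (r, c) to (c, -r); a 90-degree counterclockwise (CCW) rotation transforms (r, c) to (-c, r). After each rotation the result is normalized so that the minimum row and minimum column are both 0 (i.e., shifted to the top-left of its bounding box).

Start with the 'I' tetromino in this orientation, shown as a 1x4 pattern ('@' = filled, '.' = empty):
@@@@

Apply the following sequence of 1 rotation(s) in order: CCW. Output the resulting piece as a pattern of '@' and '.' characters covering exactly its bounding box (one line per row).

Start:
@@@@
After rotation 1 (CCW):
@
@
@
@

Answer: @
@
@
@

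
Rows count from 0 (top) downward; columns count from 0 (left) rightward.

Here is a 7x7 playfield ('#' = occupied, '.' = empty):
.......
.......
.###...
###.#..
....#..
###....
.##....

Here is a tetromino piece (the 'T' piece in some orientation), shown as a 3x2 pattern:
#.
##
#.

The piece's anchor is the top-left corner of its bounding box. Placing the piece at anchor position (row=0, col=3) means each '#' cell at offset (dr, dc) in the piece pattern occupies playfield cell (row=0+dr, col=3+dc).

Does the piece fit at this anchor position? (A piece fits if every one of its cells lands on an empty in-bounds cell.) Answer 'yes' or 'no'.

Check each piece cell at anchor (0, 3):
  offset (0,0) -> (0,3): empty -> OK
  offset (1,0) -> (1,3): empty -> OK
  offset (1,1) -> (1,4): empty -> OK
  offset (2,0) -> (2,3): occupied ('#') -> FAIL
All cells valid: no

Answer: no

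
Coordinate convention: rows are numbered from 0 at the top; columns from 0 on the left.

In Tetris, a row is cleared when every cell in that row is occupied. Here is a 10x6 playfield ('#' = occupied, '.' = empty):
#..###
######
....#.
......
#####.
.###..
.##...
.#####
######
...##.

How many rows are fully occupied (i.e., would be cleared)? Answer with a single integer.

Check each row:
  row 0: 2 empty cells -> not full
  row 1: 0 empty cells -> FULL (clear)
  row 2: 5 empty cells -> not full
  row 3: 6 empty cells -> not full
  row 4: 1 empty cell -> not full
  row 5: 3 empty cells -> not full
  row 6: 4 empty cells -> not full
  row 7: 1 empty cell -> not full
  row 8: 0 empty cells -> FULL (clear)
  row 9: 4 empty cells -> not full
Total rows cleared: 2

Answer: 2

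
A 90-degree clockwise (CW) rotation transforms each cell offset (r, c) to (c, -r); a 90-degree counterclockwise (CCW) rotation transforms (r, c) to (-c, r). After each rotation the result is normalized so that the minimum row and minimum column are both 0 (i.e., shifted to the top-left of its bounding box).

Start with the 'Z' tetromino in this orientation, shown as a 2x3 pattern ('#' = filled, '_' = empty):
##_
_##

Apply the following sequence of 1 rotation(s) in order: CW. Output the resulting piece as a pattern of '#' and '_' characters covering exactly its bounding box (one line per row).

Answer: _#
##
#_

Derivation:
Start:
##_
_##
After rotation 1 (CW):
_#
##
#_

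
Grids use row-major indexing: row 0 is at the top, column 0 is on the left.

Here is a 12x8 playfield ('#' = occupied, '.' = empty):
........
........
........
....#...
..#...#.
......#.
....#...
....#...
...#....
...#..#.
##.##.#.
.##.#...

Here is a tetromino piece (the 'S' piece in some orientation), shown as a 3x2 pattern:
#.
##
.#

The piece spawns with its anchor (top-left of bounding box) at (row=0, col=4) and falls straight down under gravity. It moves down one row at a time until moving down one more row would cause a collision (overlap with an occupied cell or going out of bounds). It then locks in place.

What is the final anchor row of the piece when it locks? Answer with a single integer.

Spawn at (row=0, col=4). Try each row:
  row 0: fits
  row 1: fits
  row 2: blocked -> lock at row 1

Answer: 1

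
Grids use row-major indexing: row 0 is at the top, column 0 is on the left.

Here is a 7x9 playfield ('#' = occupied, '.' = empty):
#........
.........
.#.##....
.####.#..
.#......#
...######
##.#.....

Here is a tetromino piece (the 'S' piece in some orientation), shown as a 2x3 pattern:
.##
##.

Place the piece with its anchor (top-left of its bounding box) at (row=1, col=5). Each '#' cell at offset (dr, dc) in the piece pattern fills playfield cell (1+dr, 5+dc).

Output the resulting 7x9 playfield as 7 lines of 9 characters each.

Fill (1+0,5+1) = (1,6)
Fill (1+0,5+2) = (1,7)
Fill (1+1,5+0) = (2,5)
Fill (1+1,5+1) = (2,6)

Answer: #........
......##.
.#.####..
.####.#..
.#......#
...######
##.#.....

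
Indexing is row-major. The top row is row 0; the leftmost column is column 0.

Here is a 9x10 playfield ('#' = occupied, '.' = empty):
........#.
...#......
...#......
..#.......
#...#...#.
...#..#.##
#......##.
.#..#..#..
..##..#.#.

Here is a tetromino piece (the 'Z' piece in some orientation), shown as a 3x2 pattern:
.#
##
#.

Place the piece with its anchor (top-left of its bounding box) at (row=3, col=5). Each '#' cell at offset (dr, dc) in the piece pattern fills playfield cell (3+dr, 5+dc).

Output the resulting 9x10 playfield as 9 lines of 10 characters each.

Fill (3+0,5+1) = (3,6)
Fill (3+1,5+0) = (4,5)
Fill (3+1,5+1) = (4,6)
Fill (3+2,5+0) = (5,5)

Answer: ........#.
...#......
...#......
..#...#...
#...###.#.
...#.##.##
#......##.
.#..#..#..
..##..#.#.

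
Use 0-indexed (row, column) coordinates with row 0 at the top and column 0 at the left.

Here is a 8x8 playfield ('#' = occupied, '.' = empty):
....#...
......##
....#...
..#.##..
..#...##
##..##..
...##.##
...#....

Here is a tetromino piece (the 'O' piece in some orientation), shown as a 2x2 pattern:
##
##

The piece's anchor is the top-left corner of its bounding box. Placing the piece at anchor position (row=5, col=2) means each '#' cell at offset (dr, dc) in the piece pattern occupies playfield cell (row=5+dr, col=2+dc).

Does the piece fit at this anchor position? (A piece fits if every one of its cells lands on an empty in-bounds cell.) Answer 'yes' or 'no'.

Answer: no

Derivation:
Check each piece cell at anchor (5, 2):
  offset (0,0) -> (5,2): empty -> OK
  offset (0,1) -> (5,3): empty -> OK
  offset (1,0) -> (6,2): empty -> OK
  offset (1,1) -> (6,3): occupied ('#') -> FAIL
All cells valid: no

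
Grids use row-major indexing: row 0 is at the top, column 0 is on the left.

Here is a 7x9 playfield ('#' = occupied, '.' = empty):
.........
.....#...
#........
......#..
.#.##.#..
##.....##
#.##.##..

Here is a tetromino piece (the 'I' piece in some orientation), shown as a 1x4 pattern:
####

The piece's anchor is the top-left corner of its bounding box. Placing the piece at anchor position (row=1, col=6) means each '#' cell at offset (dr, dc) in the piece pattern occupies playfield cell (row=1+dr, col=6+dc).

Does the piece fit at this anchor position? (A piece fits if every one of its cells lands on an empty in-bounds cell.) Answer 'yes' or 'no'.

Answer: no

Derivation:
Check each piece cell at anchor (1, 6):
  offset (0,0) -> (1,6): empty -> OK
  offset (0,1) -> (1,7): empty -> OK
  offset (0,2) -> (1,8): empty -> OK
  offset (0,3) -> (1,9): out of bounds -> FAIL
All cells valid: no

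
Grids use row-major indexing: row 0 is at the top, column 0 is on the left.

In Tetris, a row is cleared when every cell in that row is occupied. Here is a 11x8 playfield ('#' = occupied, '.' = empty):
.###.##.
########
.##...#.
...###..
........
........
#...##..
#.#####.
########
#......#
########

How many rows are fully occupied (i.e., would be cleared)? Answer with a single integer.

Check each row:
  row 0: 3 empty cells -> not full
  row 1: 0 empty cells -> FULL (clear)
  row 2: 5 empty cells -> not full
  row 3: 5 empty cells -> not full
  row 4: 8 empty cells -> not full
  row 5: 8 empty cells -> not full
  row 6: 5 empty cells -> not full
  row 7: 2 empty cells -> not full
  row 8: 0 empty cells -> FULL (clear)
  row 9: 6 empty cells -> not full
  row 10: 0 empty cells -> FULL (clear)
Total rows cleared: 3

Answer: 3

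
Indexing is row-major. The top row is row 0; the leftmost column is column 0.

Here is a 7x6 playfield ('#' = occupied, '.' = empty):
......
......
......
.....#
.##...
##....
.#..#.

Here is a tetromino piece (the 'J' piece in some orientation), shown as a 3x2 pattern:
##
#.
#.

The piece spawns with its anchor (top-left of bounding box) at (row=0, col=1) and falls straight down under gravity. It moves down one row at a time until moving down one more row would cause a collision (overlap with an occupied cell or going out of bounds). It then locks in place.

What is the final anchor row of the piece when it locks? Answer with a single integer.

Answer: 1

Derivation:
Spawn at (row=0, col=1). Try each row:
  row 0: fits
  row 1: fits
  row 2: blocked -> lock at row 1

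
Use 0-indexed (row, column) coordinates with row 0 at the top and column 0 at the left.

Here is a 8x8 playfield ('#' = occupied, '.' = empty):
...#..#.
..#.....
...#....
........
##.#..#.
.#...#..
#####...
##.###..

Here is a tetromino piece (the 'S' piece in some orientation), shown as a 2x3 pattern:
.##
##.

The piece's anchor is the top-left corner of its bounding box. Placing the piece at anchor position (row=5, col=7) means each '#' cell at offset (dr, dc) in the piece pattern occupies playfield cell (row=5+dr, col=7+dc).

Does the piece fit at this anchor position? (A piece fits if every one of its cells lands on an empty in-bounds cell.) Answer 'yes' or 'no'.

Check each piece cell at anchor (5, 7):
  offset (0,1) -> (5,8): out of bounds -> FAIL
  offset (0,2) -> (5,9): out of bounds -> FAIL
  offset (1,0) -> (6,7): empty -> OK
  offset (1,1) -> (6,8): out of bounds -> FAIL
All cells valid: no

Answer: no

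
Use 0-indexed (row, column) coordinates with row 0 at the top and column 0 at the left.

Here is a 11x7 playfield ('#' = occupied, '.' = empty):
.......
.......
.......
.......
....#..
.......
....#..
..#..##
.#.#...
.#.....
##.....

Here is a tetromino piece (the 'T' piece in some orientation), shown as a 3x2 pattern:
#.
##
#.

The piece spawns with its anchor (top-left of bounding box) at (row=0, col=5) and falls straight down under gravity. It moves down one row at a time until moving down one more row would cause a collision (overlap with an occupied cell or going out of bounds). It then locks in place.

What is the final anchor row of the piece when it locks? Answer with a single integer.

Answer: 4

Derivation:
Spawn at (row=0, col=5). Try each row:
  row 0: fits
  row 1: fits
  row 2: fits
  row 3: fits
  row 4: fits
  row 5: blocked -> lock at row 4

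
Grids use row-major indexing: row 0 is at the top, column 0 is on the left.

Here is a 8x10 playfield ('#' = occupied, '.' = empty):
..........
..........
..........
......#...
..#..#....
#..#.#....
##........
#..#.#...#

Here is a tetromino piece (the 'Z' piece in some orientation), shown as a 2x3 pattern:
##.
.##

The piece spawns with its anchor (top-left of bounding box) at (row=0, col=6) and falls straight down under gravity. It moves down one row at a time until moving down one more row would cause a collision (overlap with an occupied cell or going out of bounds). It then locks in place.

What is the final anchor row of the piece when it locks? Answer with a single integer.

Spawn at (row=0, col=6). Try each row:
  row 0: fits
  row 1: fits
  row 2: fits
  row 3: blocked -> lock at row 2

Answer: 2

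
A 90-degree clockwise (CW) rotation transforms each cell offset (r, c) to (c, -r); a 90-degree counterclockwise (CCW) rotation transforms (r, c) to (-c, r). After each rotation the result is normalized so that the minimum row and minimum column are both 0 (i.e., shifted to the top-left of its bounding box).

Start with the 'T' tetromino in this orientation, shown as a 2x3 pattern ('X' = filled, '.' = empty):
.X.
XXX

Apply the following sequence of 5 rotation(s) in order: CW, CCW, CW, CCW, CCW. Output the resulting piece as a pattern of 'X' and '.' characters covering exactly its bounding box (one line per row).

Start:
.X.
XXX
After rotation 1 (CW):
X.
XX
X.
After rotation 2 (CCW):
.X.
XXX
After rotation 3 (CW):
X.
XX
X.
After rotation 4 (CCW):
.X.
XXX
After rotation 5 (CCW):
.X
XX
.X

Answer: .X
XX
.X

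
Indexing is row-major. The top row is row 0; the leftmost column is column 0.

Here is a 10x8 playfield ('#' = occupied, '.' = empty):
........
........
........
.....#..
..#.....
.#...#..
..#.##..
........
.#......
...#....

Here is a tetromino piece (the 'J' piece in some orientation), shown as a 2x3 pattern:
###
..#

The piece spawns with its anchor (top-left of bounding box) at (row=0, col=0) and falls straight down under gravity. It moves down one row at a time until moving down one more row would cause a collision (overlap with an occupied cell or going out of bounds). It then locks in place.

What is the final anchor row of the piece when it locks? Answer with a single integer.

Spawn at (row=0, col=0). Try each row:
  row 0: fits
  row 1: fits
  row 2: fits
  row 3: blocked -> lock at row 2

Answer: 2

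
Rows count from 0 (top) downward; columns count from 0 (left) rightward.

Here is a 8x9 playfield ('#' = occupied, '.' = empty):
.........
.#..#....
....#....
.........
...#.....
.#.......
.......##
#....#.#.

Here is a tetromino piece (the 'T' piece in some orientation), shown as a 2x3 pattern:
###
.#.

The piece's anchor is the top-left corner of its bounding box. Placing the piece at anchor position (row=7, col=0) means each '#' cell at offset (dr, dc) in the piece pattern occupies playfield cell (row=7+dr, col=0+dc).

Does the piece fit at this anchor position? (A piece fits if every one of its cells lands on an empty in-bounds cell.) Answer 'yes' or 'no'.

Answer: no

Derivation:
Check each piece cell at anchor (7, 0):
  offset (0,0) -> (7,0): occupied ('#') -> FAIL
  offset (0,1) -> (7,1): empty -> OK
  offset (0,2) -> (7,2): empty -> OK
  offset (1,1) -> (8,1): out of bounds -> FAIL
All cells valid: no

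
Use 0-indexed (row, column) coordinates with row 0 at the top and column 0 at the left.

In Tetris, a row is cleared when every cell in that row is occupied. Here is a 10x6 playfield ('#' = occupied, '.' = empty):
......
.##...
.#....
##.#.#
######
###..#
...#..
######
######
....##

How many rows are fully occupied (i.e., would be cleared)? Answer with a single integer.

Answer: 3

Derivation:
Check each row:
  row 0: 6 empty cells -> not full
  row 1: 4 empty cells -> not full
  row 2: 5 empty cells -> not full
  row 3: 2 empty cells -> not full
  row 4: 0 empty cells -> FULL (clear)
  row 5: 2 empty cells -> not full
  row 6: 5 empty cells -> not full
  row 7: 0 empty cells -> FULL (clear)
  row 8: 0 empty cells -> FULL (clear)
  row 9: 4 empty cells -> not full
Total rows cleared: 3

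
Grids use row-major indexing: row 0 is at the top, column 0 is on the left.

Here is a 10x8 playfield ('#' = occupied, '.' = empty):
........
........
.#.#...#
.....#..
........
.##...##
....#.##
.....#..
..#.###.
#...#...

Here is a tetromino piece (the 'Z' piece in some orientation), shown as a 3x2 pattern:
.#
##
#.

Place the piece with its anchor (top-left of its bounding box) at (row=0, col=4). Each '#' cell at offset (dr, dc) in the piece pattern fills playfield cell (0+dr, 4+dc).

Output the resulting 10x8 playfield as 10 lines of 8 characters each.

Fill (0+0,4+1) = (0,5)
Fill (0+1,4+0) = (1,4)
Fill (0+1,4+1) = (1,5)
Fill (0+2,4+0) = (2,4)

Answer: .....#..
....##..
.#.##..#
.....#..
........
.##...##
....#.##
.....#..
..#.###.
#...#...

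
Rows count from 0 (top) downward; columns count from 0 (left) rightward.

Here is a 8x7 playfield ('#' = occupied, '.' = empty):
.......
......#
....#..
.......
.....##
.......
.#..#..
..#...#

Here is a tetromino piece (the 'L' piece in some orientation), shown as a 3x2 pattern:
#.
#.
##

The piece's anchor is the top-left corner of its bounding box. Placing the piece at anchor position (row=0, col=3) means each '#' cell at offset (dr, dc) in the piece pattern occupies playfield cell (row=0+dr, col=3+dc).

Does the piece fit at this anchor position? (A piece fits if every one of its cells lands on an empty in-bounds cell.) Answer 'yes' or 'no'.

Check each piece cell at anchor (0, 3):
  offset (0,0) -> (0,3): empty -> OK
  offset (1,0) -> (1,3): empty -> OK
  offset (2,0) -> (2,3): empty -> OK
  offset (2,1) -> (2,4): occupied ('#') -> FAIL
All cells valid: no

Answer: no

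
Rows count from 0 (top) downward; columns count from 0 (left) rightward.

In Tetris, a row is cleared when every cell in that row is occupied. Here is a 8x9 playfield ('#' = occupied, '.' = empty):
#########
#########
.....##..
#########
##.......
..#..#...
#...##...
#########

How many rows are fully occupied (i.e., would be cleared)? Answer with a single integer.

Answer: 4

Derivation:
Check each row:
  row 0: 0 empty cells -> FULL (clear)
  row 1: 0 empty cells -> FULL (clear)
  row 2: 7 empty cells -> not full
  row 3: 0 empty cells -> FULL (clear)
  row 4: 7 empty cells -> not full
  row 5: 7 empty cells -> not full
  row 6: 6 empty cells -> not full
  row 7: 0 empty cells -> FULL (clear)
Total rows cleared: 4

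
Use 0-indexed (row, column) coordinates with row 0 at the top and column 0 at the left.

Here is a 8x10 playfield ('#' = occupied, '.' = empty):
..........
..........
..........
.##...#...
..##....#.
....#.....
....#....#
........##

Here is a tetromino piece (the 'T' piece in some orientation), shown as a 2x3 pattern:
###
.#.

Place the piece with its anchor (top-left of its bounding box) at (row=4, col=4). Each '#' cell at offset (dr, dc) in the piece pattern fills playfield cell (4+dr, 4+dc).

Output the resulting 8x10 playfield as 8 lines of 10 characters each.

Answer: ..........
..........
..........
.##...#...
..#####.#.
....##....
....#....#
........##

Derivation:
Fill (4+0,4+0) = (4,4)
Fill (4+0,4+1) = (4,5)
Fill (4+0,4+2) = (4,6)
Fill (4+1,4+1) = (5,5)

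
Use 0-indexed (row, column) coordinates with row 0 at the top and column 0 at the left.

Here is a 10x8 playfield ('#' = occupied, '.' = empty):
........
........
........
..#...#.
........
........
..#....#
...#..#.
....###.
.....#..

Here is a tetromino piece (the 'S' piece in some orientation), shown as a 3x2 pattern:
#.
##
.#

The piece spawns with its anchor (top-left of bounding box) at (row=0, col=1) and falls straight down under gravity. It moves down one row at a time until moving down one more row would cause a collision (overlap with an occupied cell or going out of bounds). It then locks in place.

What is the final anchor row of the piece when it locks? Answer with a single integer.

Answer: 0

Derivation:
Spawn at (row=0, col=1). Try each row:
  row 0: fits
  row 1: blocked -> lock at row 0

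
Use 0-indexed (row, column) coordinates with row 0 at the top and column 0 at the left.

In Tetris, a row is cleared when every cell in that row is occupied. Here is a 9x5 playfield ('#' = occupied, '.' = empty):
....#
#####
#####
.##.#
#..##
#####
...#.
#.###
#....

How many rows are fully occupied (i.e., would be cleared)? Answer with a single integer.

Answer: 3

Derivation:
Check each row:
  row 0: 4 empty cells -> not full
  row 1: 0 empty cells -> FULL (clear)
  row 2: 0 empty cells -> FULL (clear)
  row 3: 2 empty cells -> not full
  row 4: 2 empty cells -> not full
  row 5: 0 empty cells -> FULL (clear)
  row 6: 4 empty cells -> not full
  row 7: 1 empty cell -> not full
  row 8: 4 empty cells -> not full
Total rows cleared: 3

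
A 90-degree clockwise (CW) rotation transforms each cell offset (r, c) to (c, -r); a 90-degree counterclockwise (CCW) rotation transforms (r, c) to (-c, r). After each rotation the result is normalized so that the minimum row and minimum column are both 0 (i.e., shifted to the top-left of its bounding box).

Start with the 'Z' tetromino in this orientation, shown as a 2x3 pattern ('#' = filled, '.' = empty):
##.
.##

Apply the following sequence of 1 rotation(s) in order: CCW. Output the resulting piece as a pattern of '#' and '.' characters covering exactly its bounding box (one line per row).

Answer: .#
##
#.

Derivation:
Start:
##.
.##
After rotation 1 (CCW):
.#
##
#.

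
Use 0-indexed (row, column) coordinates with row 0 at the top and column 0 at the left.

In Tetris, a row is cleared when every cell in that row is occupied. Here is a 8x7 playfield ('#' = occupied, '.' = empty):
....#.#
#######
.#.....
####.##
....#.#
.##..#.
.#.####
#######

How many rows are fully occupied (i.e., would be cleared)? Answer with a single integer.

Answer: 2

Derivation:
Check each row:
  row 0: 5 empty cells -> not full
  row 1: 0 empty cells -> FULL (clear)
  row 2: 6 empty cells -> not full
  row 3: 1 empty cell -> not full
  row 4: 5 empty cells -> not full
  row 5: 4 empty cells -> not full
  row 6: 2 empty cells -> not full
  row 7: 0 empty cells -> FULL (clear)
Total rows cleared: 2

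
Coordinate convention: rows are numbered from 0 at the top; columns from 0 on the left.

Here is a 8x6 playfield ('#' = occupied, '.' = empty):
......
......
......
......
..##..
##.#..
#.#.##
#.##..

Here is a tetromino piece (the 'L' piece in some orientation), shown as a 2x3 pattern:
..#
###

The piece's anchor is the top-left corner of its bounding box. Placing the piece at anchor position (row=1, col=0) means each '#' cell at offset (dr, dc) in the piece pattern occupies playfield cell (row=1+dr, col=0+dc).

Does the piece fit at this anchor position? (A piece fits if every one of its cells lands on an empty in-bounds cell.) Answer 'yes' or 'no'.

Check each piece cell at anchor (1, 0):
  offset (0,2) -> (1,2): empty -> OK
  offset (1,0) -> (2,0): empty -> OK
  offset (1,1) -> (2,1): empty -> OK
  offset (1,2) -> (2,2): empty -> OK
All cells valid: yes

Answer: yes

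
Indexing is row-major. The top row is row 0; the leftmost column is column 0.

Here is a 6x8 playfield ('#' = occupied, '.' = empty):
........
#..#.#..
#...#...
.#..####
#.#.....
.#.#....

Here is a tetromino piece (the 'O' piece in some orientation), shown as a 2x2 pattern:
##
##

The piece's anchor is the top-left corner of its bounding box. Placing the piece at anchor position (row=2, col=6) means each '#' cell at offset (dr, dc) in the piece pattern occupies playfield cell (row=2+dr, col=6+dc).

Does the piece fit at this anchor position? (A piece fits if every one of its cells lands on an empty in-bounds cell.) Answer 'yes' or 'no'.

Answer: no

Derivation:
Check each piece cell at anchor (2, 6):
  offset (0,0) -> (2,6): empty -> OK
  offset (0,1) -> (2,7): empty -> OK
  offset (1,0) -> (3,6): occupied ('#') -> FAIL
  offset (1,1) -> (3,7): occupied ('#') -> FAIL
All cells valid: no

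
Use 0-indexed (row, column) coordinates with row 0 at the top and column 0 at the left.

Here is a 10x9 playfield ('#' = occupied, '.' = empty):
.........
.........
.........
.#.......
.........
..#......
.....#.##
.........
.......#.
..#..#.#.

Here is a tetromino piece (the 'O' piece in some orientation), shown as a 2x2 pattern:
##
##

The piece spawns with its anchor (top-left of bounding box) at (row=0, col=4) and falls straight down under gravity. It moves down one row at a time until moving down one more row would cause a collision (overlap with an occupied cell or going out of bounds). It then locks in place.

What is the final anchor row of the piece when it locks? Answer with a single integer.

Answer: 4

Derivation:
Spawn at (row=0, col=4). Try each row:
  row 0: fits
  row 1: fits
  row 2: fits
  row 3: fits
  row 4: fits
  row 5: blocked -> lock at row 4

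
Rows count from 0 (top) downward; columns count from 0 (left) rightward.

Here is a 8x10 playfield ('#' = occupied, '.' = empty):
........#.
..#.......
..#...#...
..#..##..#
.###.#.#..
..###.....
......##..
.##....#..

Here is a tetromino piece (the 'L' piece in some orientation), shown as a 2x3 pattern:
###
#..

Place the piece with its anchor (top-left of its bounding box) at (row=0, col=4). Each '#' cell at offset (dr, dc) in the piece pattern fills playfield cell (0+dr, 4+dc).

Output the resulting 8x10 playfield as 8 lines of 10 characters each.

Fill (0+0,4+0) = (0,4)
Fill (0+0,4+1) = (0,5)
Fill (0+0,4+2) = (0,6)
Fill (0+1,4+0) = (1,4)

Answer: ....###.#.
..#.#.....
..#...#...
..#..##..#
.###.#.#..
..###.....
......##..
.##....#..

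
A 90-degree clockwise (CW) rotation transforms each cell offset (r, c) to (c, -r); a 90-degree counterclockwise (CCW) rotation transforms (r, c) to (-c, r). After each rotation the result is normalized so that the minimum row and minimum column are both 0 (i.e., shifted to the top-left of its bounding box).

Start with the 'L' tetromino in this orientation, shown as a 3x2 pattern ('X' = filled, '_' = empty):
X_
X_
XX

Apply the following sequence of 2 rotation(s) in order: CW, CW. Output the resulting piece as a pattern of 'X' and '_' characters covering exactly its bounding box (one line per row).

Start:
X_
X_
XX
After rotation 1 (CW):
XXX
X__
After rotation 2 (CW):
XX
_X
_X

Answer: XX
_X
_X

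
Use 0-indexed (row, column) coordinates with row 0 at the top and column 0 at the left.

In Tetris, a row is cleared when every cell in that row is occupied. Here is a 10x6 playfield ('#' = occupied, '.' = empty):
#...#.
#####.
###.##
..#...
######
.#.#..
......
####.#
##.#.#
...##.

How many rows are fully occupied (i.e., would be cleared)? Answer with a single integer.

Check each row:
  row 0: 4 empty cells -> not full
  row 1: 1 empty cell -> not full
  row 2: 1 empty cell -> not full
  row 3: 5 empty cells -> not full
  row 4: 0 empty cells -> FULL (clear)
  row 5: 4 empty cells -> not full
  row 6: 6 empty cells -> not full
  row 7: 1 empty cell -> not full
  row 8: 2 empty cells -> not full
  row 9: 4 empty cells -> not full
Total rows cleared: 1

Answer: 1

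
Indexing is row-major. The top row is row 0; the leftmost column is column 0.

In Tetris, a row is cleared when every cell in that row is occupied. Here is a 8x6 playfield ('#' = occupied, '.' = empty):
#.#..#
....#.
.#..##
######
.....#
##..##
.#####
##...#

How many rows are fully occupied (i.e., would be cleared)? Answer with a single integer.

Check each row:
  row 0: 3 empty cells -> not full
  row 1: 5 empty cells -> not full
  row 2: 3 empty cells -> not full
  row 3: 0 empty cells -> FULL (clear)
  row 4: 5 empty cells -> not full
  row 5: 2 empty cells -> not full
  row 6: 1 empty cell -> not full
  row 7: 3 empty cells -> not full
Total rows cleared: 1

Answer: 1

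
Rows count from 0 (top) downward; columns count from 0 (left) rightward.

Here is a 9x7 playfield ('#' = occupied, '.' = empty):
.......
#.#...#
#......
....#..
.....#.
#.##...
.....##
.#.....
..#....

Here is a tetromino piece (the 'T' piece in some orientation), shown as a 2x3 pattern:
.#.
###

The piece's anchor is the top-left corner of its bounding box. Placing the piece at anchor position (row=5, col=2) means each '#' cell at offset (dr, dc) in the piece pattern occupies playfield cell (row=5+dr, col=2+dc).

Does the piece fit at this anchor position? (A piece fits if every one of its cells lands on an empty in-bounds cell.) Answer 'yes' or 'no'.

Check each piece cell at anchor (5, 2):
  offset (0,1) -> (5,3): occupied ('#') -> FAIL
  offset (1,0) -> (6,2): empty -> OK
  offset (1,1) -> (6,3): empty -> OK
  offset (1,2) -> (6,4): empty -> OK
All cells valid: no

Answer: no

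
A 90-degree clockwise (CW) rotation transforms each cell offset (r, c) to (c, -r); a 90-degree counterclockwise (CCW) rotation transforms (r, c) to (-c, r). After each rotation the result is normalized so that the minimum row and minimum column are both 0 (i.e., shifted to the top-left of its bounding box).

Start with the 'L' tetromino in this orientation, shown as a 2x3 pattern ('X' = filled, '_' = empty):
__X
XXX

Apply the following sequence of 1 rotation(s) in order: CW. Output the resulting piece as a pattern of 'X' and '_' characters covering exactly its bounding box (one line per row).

Answer: X_
X_
XX

Derivation:
Start:
__X
XXX
After rotation 1 (CW):
X_
X_
XX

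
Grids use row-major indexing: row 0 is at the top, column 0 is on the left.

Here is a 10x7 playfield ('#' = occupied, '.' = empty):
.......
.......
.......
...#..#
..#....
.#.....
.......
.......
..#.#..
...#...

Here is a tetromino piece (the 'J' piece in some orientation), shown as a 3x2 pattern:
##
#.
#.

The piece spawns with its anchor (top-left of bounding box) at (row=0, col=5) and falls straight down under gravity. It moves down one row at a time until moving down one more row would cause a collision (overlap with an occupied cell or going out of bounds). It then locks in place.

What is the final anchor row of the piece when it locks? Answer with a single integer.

Answer: 2

Derivation:
Spawn at (row=0, col=5). Try each row:
  row 0: fits
  row 1: fits
  row 2: fits
  row 3: blocked -> lock at row 2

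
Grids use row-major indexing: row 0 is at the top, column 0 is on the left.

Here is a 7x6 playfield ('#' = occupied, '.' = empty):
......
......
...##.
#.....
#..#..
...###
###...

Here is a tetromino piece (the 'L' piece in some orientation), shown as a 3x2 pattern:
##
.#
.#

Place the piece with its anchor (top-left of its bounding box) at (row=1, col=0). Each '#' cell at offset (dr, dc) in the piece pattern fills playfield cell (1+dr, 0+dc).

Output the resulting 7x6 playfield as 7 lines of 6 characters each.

Fill (1+0,0+0) = (1,0)
Fill (1+0,0+1) = (1,1)
Fill (1+1,0+1) = (2,1)
Fill (1+2,0+1) = (3,1)

Answer: ......
##....
.#.##.
##....
#..#..
...###
###...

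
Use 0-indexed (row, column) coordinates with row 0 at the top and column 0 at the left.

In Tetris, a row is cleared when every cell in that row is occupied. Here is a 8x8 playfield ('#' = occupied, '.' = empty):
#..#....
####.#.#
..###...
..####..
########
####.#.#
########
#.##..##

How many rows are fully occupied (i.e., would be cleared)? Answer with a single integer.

Check each row:
  row 0: 6 empty cells -> not full
  row 1: 2 empty cells -> not full
  row 2: 5 empty cells -> not full
  row 3: 4 empty cells -> not full
  row 4: 0 empty cells -> FULL (clear)
  row 5: 2 empty cells -> not full
  row 6: 0 empty cells -> FULL (clear)
  row 7: 3 empty cells -> not full
Total rows cleared: 2

Answer: 2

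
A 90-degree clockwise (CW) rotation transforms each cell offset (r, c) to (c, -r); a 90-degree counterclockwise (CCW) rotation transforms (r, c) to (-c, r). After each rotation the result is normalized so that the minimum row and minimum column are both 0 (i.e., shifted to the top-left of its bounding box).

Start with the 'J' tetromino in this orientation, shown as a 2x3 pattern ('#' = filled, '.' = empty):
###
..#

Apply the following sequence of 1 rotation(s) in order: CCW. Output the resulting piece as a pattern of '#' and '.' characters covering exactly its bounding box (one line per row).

Answer: ##
#.
#.

Derivation:
Start:
###
..#
After rotation 1 (CCW):
##
#.
#.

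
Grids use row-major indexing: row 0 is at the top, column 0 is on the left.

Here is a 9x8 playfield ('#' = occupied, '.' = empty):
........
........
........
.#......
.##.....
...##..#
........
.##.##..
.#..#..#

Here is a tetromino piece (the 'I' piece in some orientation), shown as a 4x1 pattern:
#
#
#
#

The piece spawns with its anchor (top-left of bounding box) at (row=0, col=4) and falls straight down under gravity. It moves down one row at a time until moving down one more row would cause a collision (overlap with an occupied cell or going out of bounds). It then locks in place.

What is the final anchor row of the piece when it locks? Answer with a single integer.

Answer: 1

Derivation:
Spawn at (row=0, col=4). Try each row:
  row 0: fits
  row 1: fits
  row 2: blocked -> lock at row 1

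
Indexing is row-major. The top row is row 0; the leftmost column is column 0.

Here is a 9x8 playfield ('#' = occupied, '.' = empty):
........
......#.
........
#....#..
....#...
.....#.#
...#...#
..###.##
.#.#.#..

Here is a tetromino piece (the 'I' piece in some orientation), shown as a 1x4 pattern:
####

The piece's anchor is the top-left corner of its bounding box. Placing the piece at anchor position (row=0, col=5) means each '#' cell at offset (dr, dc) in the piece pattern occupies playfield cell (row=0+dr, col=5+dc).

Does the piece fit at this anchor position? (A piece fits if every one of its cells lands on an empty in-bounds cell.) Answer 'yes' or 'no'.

Check each piece cell at anchor (0, 5):
  offset (0,0) -> (0,5): empty -> OK
  offset (0,1) -> (0,6): empty -> OK
  offset (0,2) -> (0,7): empty -> OK
  offset (0,3) -> (0,8): out of bounds -> FAIL
All cells valid: no

Answer: no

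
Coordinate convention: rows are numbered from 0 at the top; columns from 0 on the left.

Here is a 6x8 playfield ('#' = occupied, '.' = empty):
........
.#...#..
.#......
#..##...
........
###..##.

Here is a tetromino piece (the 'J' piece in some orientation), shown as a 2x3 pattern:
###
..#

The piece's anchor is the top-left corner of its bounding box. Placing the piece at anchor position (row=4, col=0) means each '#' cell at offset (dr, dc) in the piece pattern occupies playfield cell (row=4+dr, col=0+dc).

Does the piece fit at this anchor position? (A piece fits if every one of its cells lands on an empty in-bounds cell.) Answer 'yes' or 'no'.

Check each piece cell at anchor (4, 0):
  offset (0,0) -> (4,0): empty -> OK
  offset (0,1) -> (4,1): empty -> OK
  offset (0,2) -> (4,2): empty -> OK
  offset (1,2) -> (5,2): occupied ('#') -> FAIL
All cells valid: no

Answer: no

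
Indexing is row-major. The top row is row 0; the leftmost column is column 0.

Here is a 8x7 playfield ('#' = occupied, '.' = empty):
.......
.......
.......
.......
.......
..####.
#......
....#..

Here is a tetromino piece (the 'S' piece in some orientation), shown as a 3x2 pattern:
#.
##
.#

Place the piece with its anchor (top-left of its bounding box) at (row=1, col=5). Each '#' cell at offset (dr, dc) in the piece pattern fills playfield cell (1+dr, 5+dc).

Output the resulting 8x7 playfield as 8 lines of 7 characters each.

Fill (1+0,5+0) = (1,5)
Fill (1+1,5+0) = (2,5)
Fill (1+1,5+1) = (2,6)
Fill (1+2,5+1) = (3,6)

Answer: .......
.....#.
.....##
......#
.......
..####.
#......
....#..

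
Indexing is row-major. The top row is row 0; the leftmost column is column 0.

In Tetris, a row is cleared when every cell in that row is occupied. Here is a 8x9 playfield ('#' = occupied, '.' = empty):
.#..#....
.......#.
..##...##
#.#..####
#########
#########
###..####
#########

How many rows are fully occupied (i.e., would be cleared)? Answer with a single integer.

Answer: 3

Derivation:
Check each row:
  row 0: 7 empty cells -> not full
  row 1: 8 empty cells -> not full
  row 2: 5 empty cells -> not full
  row 3: 3 empty cells -> not full
  row 4: 0 empty cells -> FULL (clear)
  row 5: 0 empty cells -> FULL (clear)
  row 6: 2 empty cells -> not full
  row 7: 0 empty cells -> FULL (clear)
Total rows cleared: 3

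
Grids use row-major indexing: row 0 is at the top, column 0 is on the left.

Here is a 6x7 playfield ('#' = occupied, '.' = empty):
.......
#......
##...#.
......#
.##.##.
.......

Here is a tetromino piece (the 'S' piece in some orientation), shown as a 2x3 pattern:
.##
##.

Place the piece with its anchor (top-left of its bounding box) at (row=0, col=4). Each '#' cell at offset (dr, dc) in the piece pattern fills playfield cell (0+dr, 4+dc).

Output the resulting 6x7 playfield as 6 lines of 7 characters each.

Fill (0+0,4+1) = (0,5)
Fill (0+0,4+2) = (0,6)
Fill (0+1,4+0) = (1,4)
Fill (0+1,4+1) = (1,5)

Answer: .....##
#...##.
##...#.
......#
.##.##.
.......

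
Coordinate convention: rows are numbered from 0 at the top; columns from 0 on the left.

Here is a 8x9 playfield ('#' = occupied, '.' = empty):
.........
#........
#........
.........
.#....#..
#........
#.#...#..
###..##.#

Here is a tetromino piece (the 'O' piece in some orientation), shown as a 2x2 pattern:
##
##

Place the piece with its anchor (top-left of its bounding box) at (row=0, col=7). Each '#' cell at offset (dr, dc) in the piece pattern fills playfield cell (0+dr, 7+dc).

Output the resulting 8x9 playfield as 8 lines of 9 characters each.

Answer: .......##
#......##
#........
.........
.#....#..
#........
#.#...#..
###..##.#

Derivation:
Fill (0+0,7+0) = (0,7)
Fill (0+0,7+1) = (0,8)
Fill (0+1,7+0) = (1,7)
Fill (0+1,7+1) = (1,8)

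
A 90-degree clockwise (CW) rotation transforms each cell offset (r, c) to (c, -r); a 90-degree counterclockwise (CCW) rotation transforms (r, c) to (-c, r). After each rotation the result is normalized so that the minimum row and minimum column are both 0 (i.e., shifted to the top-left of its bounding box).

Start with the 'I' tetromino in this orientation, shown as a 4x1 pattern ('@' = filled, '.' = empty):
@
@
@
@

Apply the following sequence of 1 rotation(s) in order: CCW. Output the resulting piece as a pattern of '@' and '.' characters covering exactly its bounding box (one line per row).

Start:
@
@
@
@
After rotation 1 (CCW):
@@@@

Answer: @@@@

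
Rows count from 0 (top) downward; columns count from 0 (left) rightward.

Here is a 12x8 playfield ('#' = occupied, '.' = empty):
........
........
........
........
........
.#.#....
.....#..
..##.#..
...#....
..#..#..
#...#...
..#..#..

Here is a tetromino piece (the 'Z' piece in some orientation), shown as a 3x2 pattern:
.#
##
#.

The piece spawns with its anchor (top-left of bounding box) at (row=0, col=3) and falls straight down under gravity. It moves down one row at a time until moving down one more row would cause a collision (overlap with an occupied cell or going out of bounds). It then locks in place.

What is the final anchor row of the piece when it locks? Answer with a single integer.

Spawn at (row=0, col=3). Try each row:
  row 0: fits
  row 1: fits
  row 2: fits
  row 3: blocked -> lock at row 2

Answer: 2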